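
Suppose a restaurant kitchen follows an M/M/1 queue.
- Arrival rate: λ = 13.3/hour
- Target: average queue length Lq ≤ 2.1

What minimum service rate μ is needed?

For M/M/1: Lq = λ²/(μ(μ-λ))
Need Lq ≤ 2.1, i.e. μ(μ-λ) ≥ λ²/2.1
μ² - 13.3μ - 176.89/2.1 ≥ 0  →  μ² - 13.3μ - 84.23333 ≥ 0
Quadratic formula (positive root): μ = [λ + √(λ² + 4×84.23333)]/2
Discriminant: 176.89 + 4×84.23333 = 513.8233, √513.8233 = 22.66767
μ ≥ (13.3 + 22.66767)/2 = 17.9838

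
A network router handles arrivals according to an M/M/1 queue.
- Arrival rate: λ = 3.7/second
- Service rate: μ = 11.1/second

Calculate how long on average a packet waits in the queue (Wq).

First, compute utilization: ρ = λ/μ = 3.7/11.1 = 0.3333
For M/M/1: Wq = λ/(μ(μ-λ))
Wq = 3.7/(11.1 × (11.1-3.7))
Wq = 3.7/(11.1 × 7.40)
Wq = 0.04505 seconds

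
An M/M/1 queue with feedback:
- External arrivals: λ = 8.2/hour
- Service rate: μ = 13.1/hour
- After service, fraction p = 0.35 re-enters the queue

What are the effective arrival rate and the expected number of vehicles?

Effective arrival rate: λ_eff = λ/(1-p) = 8.2/(1-0.35) = 8.2/0.65 = 12.6153846
ρ = λ_eff/μ = 12.6153846/13.1 = 0.96300646
L = ρ/(1-ρ) = 0.96300646/(1-0.96300646) = 26.0317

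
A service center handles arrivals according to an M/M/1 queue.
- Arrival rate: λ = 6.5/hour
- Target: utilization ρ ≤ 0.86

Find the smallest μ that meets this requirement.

ρ = λ/μ, so μ = λ/ρ
μ ≥ 6.5/0.86 = 7.5581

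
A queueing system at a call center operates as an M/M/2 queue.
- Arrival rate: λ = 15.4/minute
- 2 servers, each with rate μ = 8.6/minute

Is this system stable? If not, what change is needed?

Stability requires ρ = λ/(cμ) < 1
ρ = 15.4/(2 × 8.6) = 15.4/17.20 = 0.8953
Since 0.8953 < 1, the system is STABLE.
The servers are busy 89.53% of the time.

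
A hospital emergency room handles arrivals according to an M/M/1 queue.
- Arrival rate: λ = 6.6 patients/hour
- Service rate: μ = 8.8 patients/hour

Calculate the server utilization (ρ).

Server utilization: ρ = λ/μ
ρ = 6.6/8.8 = 0.7500
The server is busy 75.00% of the time.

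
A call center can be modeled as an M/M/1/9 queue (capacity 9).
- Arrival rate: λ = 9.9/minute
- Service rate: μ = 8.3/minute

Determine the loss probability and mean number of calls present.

ρ = λ/μ = 9.9/8.3 = 1.192771
P₀ = (1-ρ)/(1-ρ^(K+1)) = (1-1.192771)/(1-1.192771^10) = -0.19277/-4.8287 = 0.03992
P_K = P₀×ρ^K = 0.03992 × 1.192771^9 = 0.03992 × 4.8867 = 0.1951
Blocking probability P_9 = 0.1951 (19.51%)
L = ρ[1 - (K+1)ρ^K + Kρ^(K+1)] / [(1-ρ)(1-ρ^(K+1))]
L = 1.192771 × (1 - 10×4.88668 + 9×5.82869) / ((1 - 1.192771) × (1 - 5.82869)) = 5.8835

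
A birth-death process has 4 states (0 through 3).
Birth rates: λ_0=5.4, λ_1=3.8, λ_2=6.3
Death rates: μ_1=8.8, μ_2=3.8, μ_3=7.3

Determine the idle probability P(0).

Ratios P(n)/P(0) = (λ₀···λₙ₋₁)/(μ₁···μₙ):
P(1)/P(0) = (5.4)/(8.8) = 0.6136
P(2)/P(0) = (5.4×3.8)/(8.8×3.8) = 0.6136
P(3)/P(0) = (5.4×3.8×6.3)/(8.8×3.8×7.3) = 0.5296

Normalization: ∑ P(n) = 1
P(0) × (1.0000 + 0.6136 + 0.6136 + 0.5296) = 1
P(0) × 2.7568 = 1
P(0) = 1/2.7568 = 0.3627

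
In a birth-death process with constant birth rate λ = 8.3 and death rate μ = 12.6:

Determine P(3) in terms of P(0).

For constant rates: P(n)/P(0) = (λ/μ)^n
P(3)/P(0) = (8.3/12.6)^3 = 0.6587^3 = 0.2858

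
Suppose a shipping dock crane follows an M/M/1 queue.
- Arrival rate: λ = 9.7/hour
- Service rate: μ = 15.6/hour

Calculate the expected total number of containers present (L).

ρ = λ/μ = 9.7/15.6 = 0.6218
For M/M/1: L = λ/(μ-λ)
L = 9.7/(15.6-9.7) = 9.7/5.90
L = 1.6441 containers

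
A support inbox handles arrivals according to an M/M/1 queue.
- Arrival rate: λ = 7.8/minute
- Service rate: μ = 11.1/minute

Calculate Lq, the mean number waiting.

ρ = λ/μ = 7.8/11.1 = 0.7027
For M/M/1: Lq = λ²/(μ(μ-λ))
Lq = 60.84/(11.1 × 3.30)
Lq = 1.6609 emails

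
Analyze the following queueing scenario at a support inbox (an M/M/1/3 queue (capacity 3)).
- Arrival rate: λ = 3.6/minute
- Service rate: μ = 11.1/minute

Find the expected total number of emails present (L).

ρ = λ/μ = 3.6/11.1 = 0.32432
P₀ = (1-ρ)/(1-ρ^(K+1)) = (1-0.32432)/(1-0.32432^4) = 0.67568/0.98894 = 0.6832
P_K = P₀×ρ^K = 0.68324 × 0.32432^3 = 0.68324 × 0.034113 = 0.02331
L = ρ[1 - (K+1)ρ^K + Kρ^(K+1)] / [(1-ρ)(1-ρ^(K+1))]
L = 0.32432 × (1 - 4×0.03411 + 3×0.01106) / ((1 - 0.32432) × (1 - 0.01106)) = 0.4352 emails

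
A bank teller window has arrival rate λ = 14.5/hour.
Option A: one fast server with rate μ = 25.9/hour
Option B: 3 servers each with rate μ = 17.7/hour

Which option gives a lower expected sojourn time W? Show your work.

Option A: single server μ = 25.9 (M/M/1)
  ρ_A = 14.5/25.9 = 0.5598
  W_A = 1/(μ-λ) = 1/(25.9-14.5) = 1/11.40 = 0.08772

Option B: 3 servers μ = 17.7 (M/M/3)
  ρ_B = λ/(cμ) = 14.5/(3×17.7) = 0.2731
  Offered load a = λ/μ = cρ = 14.5/17.7 = 0.8192
  P₀ = [ Σₙ₌₀^2 aⁿ/n! + a^3/(3!(1-ρ)) ]⁻¹
  Σ = a^0/0! + a^1/1! + a^2/2! = 1.0000 + 0.8192 + 0.3356 = 2.1548
  a^3/(3!(1-ρ)) = 0.54977/(6 × 0.72693) = 0.1260
  P₀ = 1/(2.1548 + 0.1260) = 0.4384
  Lq = P₀·a^3·ρ / (3!(1-ρ)²) = 0.4384 × 0.5498 × 0.2731 / (6 × 0.5284) = 0.02076
  Wq_B = Lq/λ = 0.02076/14.5 = 0.001432
  W_B = Wq_B + 1/μ = 0.001432 + 0.05650 = 0.05793

Since W_B = 0.05793 < W_A = 0.08772, Option B (multiple servers) has the shorter time in system.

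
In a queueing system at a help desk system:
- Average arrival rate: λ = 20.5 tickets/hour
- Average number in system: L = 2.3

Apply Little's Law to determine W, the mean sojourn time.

Little's Law: L = λW, so W = L/λ
W = 2.3/20.5 = 0.1122 hours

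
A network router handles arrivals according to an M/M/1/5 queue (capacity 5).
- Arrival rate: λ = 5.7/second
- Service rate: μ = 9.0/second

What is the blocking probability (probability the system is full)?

ρ = λ/μ = 5.7/9.0 = 0.633333
P₀ = (1-ρ)/(1-ρ^(K+1)) = (1-0.633333)/(1-0.633333^6) = 0.3667/0.9355 = 0.3920
P_K = P₀×ρ^K = 0.3920 × 0.633333^5 = 0.3920 × 0.1019 = 0.03994
Blocking probability = 3.99%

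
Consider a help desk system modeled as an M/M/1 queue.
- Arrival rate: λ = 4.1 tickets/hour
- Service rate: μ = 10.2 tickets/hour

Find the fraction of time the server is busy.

Server utilization: ρ = λ/μ
ρ = 4.1/10.2 = 0.4020
The server is busy 40.20% of the time.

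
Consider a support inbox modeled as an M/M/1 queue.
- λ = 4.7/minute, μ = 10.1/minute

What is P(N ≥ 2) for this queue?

ρ = λ/μ = 4.7/10.1 = 0.4653
P(N ≥ n) = ρⁿ
P(N ≥ 2) = 0.4653^2
P(N ≥ 2) = 0.2165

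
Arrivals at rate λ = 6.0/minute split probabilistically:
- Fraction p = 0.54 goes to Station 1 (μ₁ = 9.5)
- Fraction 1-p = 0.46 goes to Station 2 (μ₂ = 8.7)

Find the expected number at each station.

Effective rates: λ₁ = 6.0×0.54 = 3.24, λ₂ = 6.0×0.46 = 2.76
Station 1: ρ₁ = 3.24/9.5 = 0.34105, L₁ = ρ₁/(1-ρ₁) = 0.34105/(1-0.34105) = 0.5176
Station 2: ρ₂ = 2.76/8.7 = 0.3172, L₂ = ρ₂/(1-ρ₂) = 0.3172/(1-0.3172) = 0.4646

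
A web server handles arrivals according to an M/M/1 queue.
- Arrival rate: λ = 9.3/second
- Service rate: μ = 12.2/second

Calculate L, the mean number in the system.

ρ = λ/μ = 9.3/12.2 = 0.7623
For M/M/1: L = λ/(μ-λ)
L = 9.3/(12.2-9.3) = 9.3/2.90
L = 3.2069 requests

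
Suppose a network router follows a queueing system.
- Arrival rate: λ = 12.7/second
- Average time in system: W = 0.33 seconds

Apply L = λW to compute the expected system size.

Little's Law: L = λW
L = 12.7 × 0.33 = 4.1910 packets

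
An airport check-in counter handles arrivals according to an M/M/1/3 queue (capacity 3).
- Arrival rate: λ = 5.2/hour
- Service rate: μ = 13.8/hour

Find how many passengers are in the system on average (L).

ρ = λ/μ = 5.2/13.8 = 0.376812
P₀ = (1-ρ)/(1-ρ^(K+1)) = (1-0.376812)/(1-0.376812^4) = 0.6232/0.9798 = 0.6360
P_K = P₀×ρ^K = 0.6360 × 0.376812^3 = 0.6360 × 0.05350 = 0.03403
L = ρ[1 - (K+1)ρ^K + Kρ^(K+1)] / [(1-ρ)(1-ρ^(K+1))]
L = 0.376812 × (1 - 4×0.05350 + 3×0.02016) / ((1 - 0.376812) × (1 - 0.02016)) = 0.5224 passengers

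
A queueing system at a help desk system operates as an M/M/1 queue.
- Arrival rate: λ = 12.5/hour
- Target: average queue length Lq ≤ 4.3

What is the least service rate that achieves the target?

For M/M/1: Lq = λ²/(μ(μ-λ))
Need Lq ≤ 4.3, i.e. μ(μ-λ) ≥ λ²/4.3
μ² - 12.5μ - 156.25/4.3 ≥ 0  →  μ² - 12.5μ - 36.3372 ≥ 0
Quadratic formula (positive root): μ = [λ + √(λ² + 4×36.3372)]/2
Discriminant: 156.25 + 4×36.3372 = 301.5988, √301.5988 = 17.3666
μ ≥ (12.5 + 17.3666)/2 = 14.9333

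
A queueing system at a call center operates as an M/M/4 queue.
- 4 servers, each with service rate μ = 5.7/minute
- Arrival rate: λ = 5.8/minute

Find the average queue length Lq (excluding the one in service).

Traffic intensity: ρ = λ/(cμ) = 5.8/(4×5.7) = 0.2544
Since ρ = 0.2544 < 1, system is stable.
Offered load a = λ/μ = cρ = 5.8/5.7 = 1.0175
P₀ = [ Σₙ₌₀^3 aⁿ/n! + a^4/(4!(1-ρ)) ]⁻¹
Σ = a^0/0! + a^1/1! + a^2/2! + a^3/3! = 1.0000 + 1.0175 + 0.5177 + 0.1756 = 2.7108
a^4/(4!(1-ρ)) = 1.0720/(24 × 0.7456) = 0.05991
P₀ = 1/(2.7108 + 0.05991) = 0.3609
Lq = P₀·a^4·ρ / (4!(1-ρ)²) = 0.3609 × 1.0720 × 0.2544 / (24 × 0.5559) = 0.007377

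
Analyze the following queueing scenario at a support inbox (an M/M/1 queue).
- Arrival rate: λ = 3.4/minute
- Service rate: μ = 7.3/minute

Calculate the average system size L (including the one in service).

ρ = λ/μ = 3.4/7.3 = 0.4658
For M/M/1: L = λ/(μ-λ)
L = 3.4/(7.3-3.4) = 3.4/3.90
L = 0.8718 emails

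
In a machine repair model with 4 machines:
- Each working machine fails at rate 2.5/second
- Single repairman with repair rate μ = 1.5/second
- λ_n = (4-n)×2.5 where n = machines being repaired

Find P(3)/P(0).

P(3)/P(0) = ∏_{i=0}^{3-1} λ_i/μ_{i+1}
= (4-0)×2.5/1.5 × (4-1)×2.5/1.5 × (4-2)×2.5/1.5
= 111.1111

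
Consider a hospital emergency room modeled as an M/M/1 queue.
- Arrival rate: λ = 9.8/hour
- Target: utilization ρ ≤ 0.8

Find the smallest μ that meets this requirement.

ρ = λ/μ, so μ = λ/ρ
μ ≥ 9.8/0.8 = 12.2500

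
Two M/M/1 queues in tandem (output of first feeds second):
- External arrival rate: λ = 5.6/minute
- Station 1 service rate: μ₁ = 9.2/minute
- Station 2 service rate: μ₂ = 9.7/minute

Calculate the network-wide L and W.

By Jackson's theorem, each station behaves as independent M/M/1.
Station 1: ρ₁ = 5.6/9.2 = 0.6087, L₁ = ρ₁/(1-ρ₁) = λ/(μ₁-λ) = 5.6/3.60 = 1.55556
Station 2: ρ₂ = 5.6/9.7 = 0.5773, L₂ = ρ₂/(1-ρ₂) = λ/(μ₂-λ) = 5.6/4.10 = 1.36585
Total: L = L₁ + L₂ = 1.55556 + 1.36585 = 2.9214
W = L/λ = 2.9214/5.6 = 0.5217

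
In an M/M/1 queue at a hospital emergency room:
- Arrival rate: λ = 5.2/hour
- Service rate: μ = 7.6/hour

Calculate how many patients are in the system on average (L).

ρ = λ/μ = 5.2/7.6 = 0.6842
For M/M/1: L = λ/(μ-λ)
L = 5.2/(7.6-5.2) = 5.2/2.40
L = 2.1667 patients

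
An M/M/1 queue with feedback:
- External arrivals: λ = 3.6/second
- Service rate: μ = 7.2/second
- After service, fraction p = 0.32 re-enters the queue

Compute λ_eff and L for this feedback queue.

Effective arrival rate: λ_eff = λ/(1-p) = 3.6/(1-0.32) = 3.6/0.68 = 5.29412
ρ = λ_eff/μ = 5.29412/7.2 = 0.735294
L = ρ/(1-ρ) = 0.735294/(1-0.735294) = 2.7778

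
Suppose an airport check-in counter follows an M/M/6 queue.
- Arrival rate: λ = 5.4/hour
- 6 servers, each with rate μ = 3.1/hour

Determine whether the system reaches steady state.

Stability requires ρ = λ/(cμ) < 1
ρ = 5.4/(6 × 3.1) = 5.4/18.60 = 0.2903
Since 0.2903 < 1, the system is STABLE.
The servers are busy 29.03% of the time.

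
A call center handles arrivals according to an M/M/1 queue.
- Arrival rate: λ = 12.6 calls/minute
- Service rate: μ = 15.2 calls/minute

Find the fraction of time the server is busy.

Server utilization: ρ = λ/μ
ρ = 12.6/15.2 = 0.8289
The server is busy 82.89% of the time.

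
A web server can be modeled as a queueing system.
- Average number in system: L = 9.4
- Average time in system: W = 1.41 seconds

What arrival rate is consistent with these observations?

Little's Law: L = λW, so λ = L/W
λ = 9.4/1.41 = 6.6667 requests/second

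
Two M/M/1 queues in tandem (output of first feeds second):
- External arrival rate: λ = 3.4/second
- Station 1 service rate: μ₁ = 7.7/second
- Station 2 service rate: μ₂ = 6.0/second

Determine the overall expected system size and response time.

By Jackson's theorem, each station behaves as independent M/M/1.
Station 1: ρ₁ = 3.4/7.7 = 0.4416, L₁ = ρ₁/(1-ρ₁) = λ/(μ₁-λ) = 3.4/4.30 = 0.7907
Station 2: ρ₂ = 3.4/6.0 = 0.5667, L₂ = ρ₂/(1-ρ₂) = λ/(μ₂-λ) = 3.4/2.60 = 1.3077
Total: L = L₁ + L₂ = 0.7907 + 1.3077 = 2.0984
W = L/λ = 2.0984/3.4 = 0.6172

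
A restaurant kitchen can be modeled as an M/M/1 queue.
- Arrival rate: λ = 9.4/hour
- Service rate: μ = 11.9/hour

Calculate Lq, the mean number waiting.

ρ = λ/μ = 9.4/11.9 = 0.7899
For M/M/1: Lq = λ²/(μ(μ-λ))
Lq = 88.36/(11.9 × 2.50)
Lq = 2.9701 orders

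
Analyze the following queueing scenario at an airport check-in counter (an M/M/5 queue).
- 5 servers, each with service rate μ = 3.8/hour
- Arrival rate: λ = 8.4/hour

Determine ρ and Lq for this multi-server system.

Traffic intensity: ρ = λ/(cμ) = 8.4/(5×3.8) = 0.4421
Since ρ = 0.4421 < 1, system is stable.
Offered load a = λ/μ = cρ = 8.4/3.8 = 2.2105
P₀ = [ Σₙ₌₀^4 aⁿ/n! + a^5/(5!(1-ρ)) ]⁻¹
Σ = a^0/0! + a^1/1! + a^2/2! + a^3/3! + a^4/4! = 1.0000 + 2.2105 + 2.4432 + 1.8003 + 0.9949 = 8.4489
a^5/(5!(1-ρ)) = 52.7811/(120 × 0.5579) = 0.7884
P₀ = 1/(8.4489 + 0.7884) = 0.1083
Lq = P₀·a^5·ρ / (5!(1-ρ)²) = 0.10826 × 52.7811 × 0.44211 / (120 × 0.31125) = 0.06764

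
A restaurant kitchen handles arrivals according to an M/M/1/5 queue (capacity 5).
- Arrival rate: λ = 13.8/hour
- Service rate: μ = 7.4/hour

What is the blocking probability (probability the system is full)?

ρ = λ/μ = 13.8/7.4 = 1.8649
P₀ = (1-ρ)/(1-ρ^(K+1)) = (1-1.8649)/(1-1.8649^6) = -0.8649/-41.0662 = 0.02106
P_K = P₀×ρ^K = 0.021061 × 1.8649^5 = 0.021061 × 22.5568 = 0.4751
Blocking probability = 47.51%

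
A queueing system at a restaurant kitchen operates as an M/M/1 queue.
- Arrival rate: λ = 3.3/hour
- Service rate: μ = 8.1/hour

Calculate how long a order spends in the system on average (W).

First, compute utilization: ρ = λ/μ = 3.3/8.1 = 0.4074
For M/M/1: W = 1/(μ-λ)
W = 1/(8.1-3.3) = 1/4.80
W = 0.2083 hours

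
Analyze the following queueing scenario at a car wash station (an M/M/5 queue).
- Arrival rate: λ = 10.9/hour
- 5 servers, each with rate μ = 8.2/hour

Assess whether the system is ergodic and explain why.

Stability requires ρ = λ/(cμ) < 1
ρ = 10.9/(5 × 8.2) = 10.9/41.00 = 0.2659
Since 0.2659 < 1, the system is STABLE.
The servers are busy 26.59% of the time.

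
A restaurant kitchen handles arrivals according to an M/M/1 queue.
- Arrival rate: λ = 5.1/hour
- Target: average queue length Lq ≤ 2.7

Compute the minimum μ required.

For M/M/1: Lq = λ²/(μ(μ-λ))
Need Lq ≤ 2.7, i.e. μ(μ-λ) ≥ λ²/2.7
μ² - 5.1μ - 26.01/2.7 ≥ 0  →  μ² - 5.1μ - 9.63333 ≥ 0
Quadratic formula (positive root): μ = [λ + √(λ² + 4×9.63333)]/2
Discriminant: 26.01 + 4×9.63333 = 64.5433, √64.5433 = 8.0339
μ ≥ (5.1 + 8.0339)/2 = 6.5669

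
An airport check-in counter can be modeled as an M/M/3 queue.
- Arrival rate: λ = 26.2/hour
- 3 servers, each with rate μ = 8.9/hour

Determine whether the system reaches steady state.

Stability requires ρ = λ/(cμ) < 1
ρ = 26.2/(3 × 8.9) = 26.2/26.70 = 0.9813
Since 0.9813 < 1, the system is STABLE.
The servers are busy 98.13% of the time.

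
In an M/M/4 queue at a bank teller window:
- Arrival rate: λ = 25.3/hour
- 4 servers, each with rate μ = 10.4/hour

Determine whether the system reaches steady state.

Stability requires ρ = λ/(cμ) < 1
ρ = 25.3/(4 × 10.4) = 25.3/41.60 = 0.6082
Since 0.6082 < 1, the system is STABLE.
The servers are busy 60.82% of the time.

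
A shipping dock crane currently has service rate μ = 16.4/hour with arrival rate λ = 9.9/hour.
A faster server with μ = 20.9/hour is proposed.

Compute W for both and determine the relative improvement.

System 1: ρ₁ = 9.9/16.4 = 0.6037, W₁ = 1/(16.4-9.9) = 0.15385
System 2: ρ₂ = 9.9/20.9 = 0.4737, W₂ = 1/(20.9-9.9) = 0.090909
Improvement: (W₁-W₂)/W₁ = (0.15385-0.090909)/0.15385 = 40.91%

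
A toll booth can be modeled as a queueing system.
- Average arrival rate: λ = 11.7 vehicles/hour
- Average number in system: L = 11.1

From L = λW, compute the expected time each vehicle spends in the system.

Little's Law: L = λW, so W = L/λ
W = 11.1/11.7 = 0.9487 hours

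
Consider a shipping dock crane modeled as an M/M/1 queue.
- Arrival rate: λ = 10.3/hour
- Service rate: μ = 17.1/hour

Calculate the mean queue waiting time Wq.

First, compute utilization: ρ = λ/μ = 10.3/17.1 = 0.6023
For M/M/1: Wq = λ/(μ(μ-λ))
Wq = 10.3/(17.1 × (17.1-10.3))
Wq = 10.3/(17.1 × 6.80)
Wq = 0.08858 hours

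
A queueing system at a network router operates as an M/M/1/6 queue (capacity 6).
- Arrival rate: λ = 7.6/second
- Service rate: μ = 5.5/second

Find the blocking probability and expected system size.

ρ = λ/μ = 7.6/5.5 = 1.38182
P₀ = (1-ρ)/(1-ρ^(K+1)) = (1-1.38182)/(1-1.38182^7) = -0.38182/-8.6197 = 0.04430
P_K = P₀×ρ^K = 0.04430 × 1.38182^6 = 0.04430 × 6.9616 = 0.3084
Blocking probability P_6 = 0.3084 (30.84%)
L = ρ[1 - (K+1)ρ^K + Kρ^(K+1)] / [(1-ρ)(1-ρ^(K+1))]
L = 1.38182 × (1 - 7×6.9616 + 6×9.6197) / ((1 - 1.38182) × (1 - 9.6197)) = 4.1931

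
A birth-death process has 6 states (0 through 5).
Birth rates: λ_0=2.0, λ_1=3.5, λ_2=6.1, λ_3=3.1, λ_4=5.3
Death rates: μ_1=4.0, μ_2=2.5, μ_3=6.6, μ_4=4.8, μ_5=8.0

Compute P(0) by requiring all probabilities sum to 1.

Ratios P(n)/P(0) = (λ₀···λₙ₋₁)/(μ₁···μₙ):
P(1)/P(0) = (2.0)/(4.0) = 0.5000
P(2)/P(0) = (2.0×3.5)/(4.0×2.5) = 0.7000
P(3)/P(0) = (2.0×3.5×6.1)/(4.0×2.5×6.6) = 0.6470
P(4)/P(0) = (2.0×3.5×6.1×3.1)/(4.0×2.5×6.6×4.8) = 0.4178
P(5)/P(0) = (2.0×3.5×6.1×3.1×5.3)/(4.0×2.5×6.6×4.8×8.0) = 0.2768

Normalization: ∑ P(n) = 1
P(0) × (1.0000 + 0.5000 + 0.7000 + 0.6470 + 0.4178 + 0.2768) = 1
P(0) × 3.5416 = 1
P(0) = 1/3.5416 = 0.2824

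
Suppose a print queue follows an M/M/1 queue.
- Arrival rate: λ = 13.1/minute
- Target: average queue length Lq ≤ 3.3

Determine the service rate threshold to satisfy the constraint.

For M/M/1: Lq = λ²/(μ(μ-λ))
Need Lq ≤ 3.3, i.e. μ(μ-λ) ≥ λ²/3.3
μ² - 13.1μ - 171.61/3.3 ≥ 0  →  μ² - 13.1μ - 52.00303 ≥ 0
Quadratic formula (positive root): μ = [λ + √(λ² + 4×52.00303)]/2
Discriminant: 171.61 + 4×52.00303 = 379.6221, √379.6221 = 19.4839
μ ≥ (13.1 + 19.4839)/2 = 16.2919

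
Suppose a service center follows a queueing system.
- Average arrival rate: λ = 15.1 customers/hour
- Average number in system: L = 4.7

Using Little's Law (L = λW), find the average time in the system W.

Little's Law: L = λW, so W = L/λ
W = 4.7/15.1 = 0.3113 hours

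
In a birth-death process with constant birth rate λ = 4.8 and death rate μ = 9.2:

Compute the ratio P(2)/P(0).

For constant rates: P(n)/P(0) = (λ/μ)^n
P(2)/P(0) = (4.8/9.2)^2 = 0.5217^2 = 0.2722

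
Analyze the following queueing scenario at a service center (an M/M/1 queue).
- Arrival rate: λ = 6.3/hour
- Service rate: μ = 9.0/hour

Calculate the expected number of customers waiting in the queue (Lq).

ρ = λ/μ = 6.3/9.0 = 0.7000
For M/M/1: Lq = λ²/(μ(μ-λ))
Lq = 39.69/(9.0 × 2.70)
Lq = 1.6333 customers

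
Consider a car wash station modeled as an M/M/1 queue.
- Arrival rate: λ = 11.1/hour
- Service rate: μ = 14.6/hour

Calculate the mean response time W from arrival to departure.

First, compute utilization: ρ = λ/μ = 11.1/14.6 = 0.7603
For M/M/1: W = 1/(μ-λ)
W = 1/(14.6-11.1) = 1/3.50
W = 0.2857 hours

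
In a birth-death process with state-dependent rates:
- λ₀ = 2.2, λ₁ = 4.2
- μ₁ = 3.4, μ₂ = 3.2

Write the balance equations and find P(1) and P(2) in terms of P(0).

Balance equations:
State 0: λ₀P₀ = μ₁P₁ → P₁ = (λ₀/μ₁)P₀ = (2.2/3.4)P₀ = 0.6471P₀
State 1: P₂ = (λ₀λ₁)/(μ₁μ₂)P₀ = (2.2×4.2)/(3.4×3.2)P₀ = 0.8493P₀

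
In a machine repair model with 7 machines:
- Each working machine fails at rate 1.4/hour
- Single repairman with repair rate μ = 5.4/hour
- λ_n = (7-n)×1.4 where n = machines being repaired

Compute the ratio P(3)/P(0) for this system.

P(3)/P(0) = ∏_{i=0}^{3-1} λ_i/μ_{i+1}
= (7-0)×1.4/5.4 × (7-1)×1.4/5.4 × (7-2)×1.4/5.4
= 3.6595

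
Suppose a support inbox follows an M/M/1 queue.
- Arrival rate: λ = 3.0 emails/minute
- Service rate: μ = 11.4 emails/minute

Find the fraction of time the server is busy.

Server utilization: ρ = λ/μ
ρ = 3.0/11.4 = 0.2632
The server is busy 26.32% of the time.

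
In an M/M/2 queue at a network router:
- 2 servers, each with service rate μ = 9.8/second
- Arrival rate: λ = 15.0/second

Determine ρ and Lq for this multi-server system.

Traffic intensity: ρ = λ/(cμ) = 15.0/(2×9.8) = 0.7653
Since ρ = 0.7653 < 1, system is stable.
Offered load a = λ/μ = cρ = 15.0/9.8 = 1.5306
P₀ = [ Σₙ₌₀^1 aⁿ/n! + a^2/(2!(1-ρ)) ]⁻¹
Σ = a^0/0! + a^1/1! = 1.0000 + 1.5306 = 2.5306
a^2/(2!(1-ρ)) = 2.3428/(2 × 0.2347) = 4.9911
P₀ = 1/(2.5306 + 4.9911) = 0.1329
Lq = P₀·a^2·ρ / (2!(1-ρ)²) = 0.132948 × 2.34277 × 0.765306 / (2 × 0.0550812) = 2.1638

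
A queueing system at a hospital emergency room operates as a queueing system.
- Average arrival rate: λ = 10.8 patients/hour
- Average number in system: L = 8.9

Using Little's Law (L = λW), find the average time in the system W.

Little's Law: L = λW, so W = L/λ
W = 8.9/10.8 = 0.8241 hours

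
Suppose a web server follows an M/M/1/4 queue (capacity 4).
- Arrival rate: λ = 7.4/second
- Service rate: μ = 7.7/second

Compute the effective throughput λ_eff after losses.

ρ = λ/μ = 7.4/7.7 = 0.96104
P₀ = (1-ρ)/(1-ρ^(K+1)) = (1-0.96104)/(1-0.96104^5) = 0.03896/0.1802 = 0.2162
P_K = P₀×ρ^K = 0.2162 × 0.96104^4 = 0.2162 × 0.8530 = 0.1844
λ_eff = λ(1-P_K) = 7.4 × (1 - 0.18443) = 7.4 × 0.81557 = 6.0352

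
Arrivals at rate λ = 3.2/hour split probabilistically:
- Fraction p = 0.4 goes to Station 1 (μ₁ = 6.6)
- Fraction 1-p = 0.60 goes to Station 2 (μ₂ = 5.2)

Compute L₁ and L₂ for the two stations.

Effective rates: λ₁ = 3.2×0.4 = 1.28, λ₂ = 3.2×0.60 = 1.92
Station 1: ρ₁ = 1.28/6.6 = 0.19394, L₁ = ρ₁/(1-ρ₁) = 0.19394/(1-0.19394) = 0.2406
Station 2: ρ₂ = 1.92/5.2 = 0.36923, L₂ = ρ₂/(1-ρ₂) = 0.36923/(1-0.36923) = 0.5854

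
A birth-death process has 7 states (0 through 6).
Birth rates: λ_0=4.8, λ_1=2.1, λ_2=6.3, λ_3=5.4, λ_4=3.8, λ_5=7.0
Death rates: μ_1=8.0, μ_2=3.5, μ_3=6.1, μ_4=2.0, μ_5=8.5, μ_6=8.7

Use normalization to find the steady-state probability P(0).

Ratios P(n)/P(0) = (λ₀···λₙ₋₁)/(μ₁···μₙ):
P(1)/P(0) = (4.8)/(8.0) = 0.6000
P(2)/P(0) = (4.8×2.1)/(8.0×3.5) = 0.3600
P(3)/P(0) = (4.8×2.1×6.3)/(8.0×3.5×6.1) = 0.3718
P(4)/P(0) = (4.8×2.1×6.3×5.4)/(8.0×3.5×6.1×2.0) = 1.0039
P(5)/P(0) = (4.8×2.1×6.3×5.4×3.8)/(8.0×3.5×6.1×2.0×8.5) = 0.4488
P(6)/P(0) = (4.8×2.1×6.3×5.4×3.8×7.0)/(8.0×3.5×6.1×2.0×8.5×8.7) = 0.3611

Normalization: ∑ P(n) = 1
P(0) × (1.0000 + 0.6000 + 0.3600 + 0.3718 + 1.0039 + 0.4488 + 0.3611) = 1
P(0) × 4.1456 = 1
P(0) = 1/4.1456 = 0.2412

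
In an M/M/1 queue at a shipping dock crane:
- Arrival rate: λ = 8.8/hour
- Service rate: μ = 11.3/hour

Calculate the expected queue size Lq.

ρ = λ/μ = 8.8/11.3 = 0.7788
For M/M/1: Lq = λ²/(μ(μ-λ))
Lq = 77.44/(11.3 × 2.50)
Lq = 2.7412 containers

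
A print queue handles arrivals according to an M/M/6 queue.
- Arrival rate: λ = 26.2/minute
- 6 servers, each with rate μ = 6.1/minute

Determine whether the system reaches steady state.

Stability requires ρ = λ/(cμ) < 1
ρ = 26.2/(6 × 6.1) = 26.2/36.60 = 0.7158
Since 0.7158 < 1, the system is STABLE.
The servers are busy 71.58% of the time.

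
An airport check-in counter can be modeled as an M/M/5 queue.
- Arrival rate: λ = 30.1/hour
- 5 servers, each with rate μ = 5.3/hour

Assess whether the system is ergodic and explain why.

Stability requires ρ = λ/(cμ) < 1
ρ = 30.1/(5 × 5.3) = 30.1/26.50 = 1.1358
Since 1.1358 ≥ 1, the system is UNSTABLE.
Need c > λ/μ = 30.1/5.3 = 5.68.
Minimum servers needed: c = 6.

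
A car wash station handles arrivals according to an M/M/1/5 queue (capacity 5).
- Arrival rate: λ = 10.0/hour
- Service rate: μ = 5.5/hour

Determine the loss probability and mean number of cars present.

ρ = λ/μ = 10.0/5.5 = 1.8182
P₀ = (1-ρ)/(1-ρ^(K+1)) = (1-1.8182)/(1-1.8182^6) = -0.8182/-35.1285 = 0.02329
P_K = P₀×ρ^K = 0.02329 × 1.8182^5 = 0.02329 × 19.8705 = 0.4628
Blocking probability P_5 = 0.4628 (46.28%)
L = ρ[1 - (K+1)ρ^K + Kρ^(K+1)] / [(1-ρ)(1-ρ^(K+1))]
L = 1.8182 × (1 - 6×19.8705 + 5×36.1285) / ((1 - 1.8182) × (1 - 36.1285)) = 3.9486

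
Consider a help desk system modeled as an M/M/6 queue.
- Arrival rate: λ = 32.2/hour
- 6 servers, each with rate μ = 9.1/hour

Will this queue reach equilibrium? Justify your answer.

Stability requires ρ = λ/(cμ) < 1
ρ = 32.2/(6 × 9.1) = 32.2/54.60 = 0.5897
Since 0.5897 < 1, the system is STABLE.
The servers are busy 58.97% of the time.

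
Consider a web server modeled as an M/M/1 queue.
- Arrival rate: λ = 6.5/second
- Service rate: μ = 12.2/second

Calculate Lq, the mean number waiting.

ρ = λ/μ = 6.5/12.2 = 0.5328
For M/M/1: Lq = λ²/(μ(μ-λ))
Lq = 42.25/(12.2 × 5.70)
Lq = 0.6076 requests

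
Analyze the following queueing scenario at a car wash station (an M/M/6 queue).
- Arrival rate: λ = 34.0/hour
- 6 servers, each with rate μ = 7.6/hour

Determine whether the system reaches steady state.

Stability requires ρ = λ/(cμ) < 1
ρ = 34.0/(6 × 7.6) = 34.0/45.60 = 0.7456
Since 0.7456 < 1, the system is STABLE.
The servers are busy 74.56% of the time.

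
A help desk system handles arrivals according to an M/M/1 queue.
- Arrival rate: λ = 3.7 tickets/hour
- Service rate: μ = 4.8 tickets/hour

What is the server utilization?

Server utilization: ρ = λ/μ
ρ = 3.7/4.8 = 0.7708
The server is busy 77.08% of the time.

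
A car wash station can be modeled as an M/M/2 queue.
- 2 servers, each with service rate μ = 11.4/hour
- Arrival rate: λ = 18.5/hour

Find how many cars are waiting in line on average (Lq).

Traffic intensity: ρ = λ/(cμ) = 18.5/(2×11.4) = 0.8114
Since ρ = 0.8114 < 1, system is stable.
Offered load a = λ/μ = cρ = 18.5/11.4 = 1.6228
P₀ = [ Σₙ₌₀^1 aⁿ/n! + a^2/(2!(1-ρ)) ]⁻¹
Σ = a^0/0! + a^1/1! = 1.0000 + 1.6228 = 2.6228
a^2/(2!(1-ρ)) = 2.633503/(2 × 0.1885965) = 6.9818
P₀ = 1/(2.6228 + 6.9818) = 0.1041
Lq = P₀·a^2·ρ / (2!(1-ρ)²) = 0.10412 × 2.6335 × 0.81140 / (2 × 0.035569) = 3.1275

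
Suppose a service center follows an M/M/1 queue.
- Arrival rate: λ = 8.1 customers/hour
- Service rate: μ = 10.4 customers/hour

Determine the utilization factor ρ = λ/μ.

Server utilization: ρ = λ/μ
ρ = 8.1/10.4 = 0.7788
The server is busy 77.88% of the time.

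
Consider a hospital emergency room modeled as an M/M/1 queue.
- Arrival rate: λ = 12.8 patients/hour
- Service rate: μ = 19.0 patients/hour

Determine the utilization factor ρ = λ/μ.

Server utilization: ρ = λ/μ
ρ = 12.8/19.0 = 0.6737
The server is busy 67.37% of the time.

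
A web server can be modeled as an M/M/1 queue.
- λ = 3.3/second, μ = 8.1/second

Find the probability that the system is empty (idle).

ρ = λ/μ = 3.3/8.1 = 0.4074
P(0) = 1 - ρ = 1 - 0.4074 = 0.5926
The server is idle 59.26% of the time.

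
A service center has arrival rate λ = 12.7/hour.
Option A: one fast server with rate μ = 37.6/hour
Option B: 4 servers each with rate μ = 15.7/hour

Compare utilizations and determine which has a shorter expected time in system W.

Option A: single server μ = 37.6 (M/M/1)
  ρ_A = 12.7/37.6 = 0.3378
  W_A = 1/(μ-λ) = 1/(37.6-12.7) = 1/24.90 = 0.04016

Option B: 4 servers μ = 15.7 (M/M/4)
  ρ_B = λ/(cμ) = 12.7/(4×15.7) = 0.2022
  Offered load a = λ/μ = cρ = 12.7/15.7 = 0.8089
  P₀ = [ Σₙ₌₀^3 aⁿ/n! + a^4/(4!(1-ρ)) ]⁻¹
  Σ = a^0/0! + a^1/1! + a^2/2! + a^3/3! = 1.0000 + 0.8089 + 0.3272 + 0.08822 = 2.2243
  a^4/(4!(1-ρ)) = 0.4282/(24 × 0.7978) = 0.02236
  P₀ = 1/(2.2243 + 0.02236) = 0.4451
  Lq = P₀·a^4·ρ / (4!(1-ρ)²) = 0.4451 × 0.4282 × 0.2022 / (24 × 0.6364) = 0.002523
  Wq_B = Lq/λ = 0.002523/12.7 = 0.0001987
  W_B = Wq_B + 1/μ = 0.0001987 + 0.06369 = 0.06389

Since W_A = 0.04016 < W_B = 0.06389, Option A (single fast server) has the shorter time in system.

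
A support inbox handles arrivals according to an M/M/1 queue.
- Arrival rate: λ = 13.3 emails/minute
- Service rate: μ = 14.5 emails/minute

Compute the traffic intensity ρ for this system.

Server utilization: ρ = λ/μ
ρ = 13.3/14.5 = 0.9172
The server is busy 91.72% of the time.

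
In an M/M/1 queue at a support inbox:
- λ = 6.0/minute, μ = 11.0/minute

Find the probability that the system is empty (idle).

ρ = λ/μ = 6.0/11.0 = 0.5455
P(0) = 1 - ρ = 1 - 0.5455 = 0.4545
The server is idle 45.45% of the time.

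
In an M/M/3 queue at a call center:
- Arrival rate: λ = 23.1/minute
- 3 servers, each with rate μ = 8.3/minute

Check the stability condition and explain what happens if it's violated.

Stability requires ρ = λ/(cμ) < 1
ρ = 23.1/(3 × 8.3) = 23.1/24.90 = 0.9277
Since 0.9277 < 1, the system is STABLE.
The servers are busy 92.77% of the time.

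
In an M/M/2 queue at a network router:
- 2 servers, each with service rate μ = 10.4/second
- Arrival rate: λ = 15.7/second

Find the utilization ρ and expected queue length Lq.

Traffic intensity: ρ = λ/(cμ) = 15.7/(2×10.4) = 0.7548
Since ρ = 0.7548 < 1, system is stable.
Offered load a = λ/μ = cρ = 15.7/10.4 = 1.5096
P₀ = [ Σₙ₌₀^1 aⁿ/n! + a^2/(2!(1-ρ)) ]⁻¹
Σ = a^0/0! + a^1/1! = 1.0000 + 1.5096 = 2.5096
a^2/(2!(1-ρ)) = 2.2789/(2 × 0.24519) = 4.6472
P₀ = 1/(2.5096 + 4.6472) = 0.1397
Lq = P₀·a^2·ρ / (2!(1-ρ)²) = 0.13973 × 2.2789 × 0.75481 / (2 × 0.060119) = 1.9990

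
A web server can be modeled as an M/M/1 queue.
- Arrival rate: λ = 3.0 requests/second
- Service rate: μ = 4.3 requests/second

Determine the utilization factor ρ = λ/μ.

Server utilization: ρ = λ/μ
ρ = 3.0/4.3 = 0.6977
The server is busy 69.77% of the time.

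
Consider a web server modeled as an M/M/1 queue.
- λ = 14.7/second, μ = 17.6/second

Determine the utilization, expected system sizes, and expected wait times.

Step 1: ρ = λ/μ = 14.7/17.6 = 0.8352
Step 2: L = λ/(μ-λ) = 14.7/2.90 = 5.0690
Step 3: Lq = λ²/(μ(μ-λ)) = 216.09/(17.6×2.90) = 4.2337
Step 4: W = 1/(μ-λ) = 1/2.90 = 0.34483
Step 5: Wq = λ/(μ(μ-λ)) = 14.7/(17.6×2.90) = 0.2880
Step 6: P(0) = 1-ρ = 0.1648
Verify: L = λW = 14.7×0.34483 = 5.0690 ✔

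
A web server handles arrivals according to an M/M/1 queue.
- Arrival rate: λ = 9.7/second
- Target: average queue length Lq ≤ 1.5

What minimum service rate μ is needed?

For M/M/1: Lq = λ²/(μ(μ-λ))
Need Lq ≤ 1.5, i.e. μ(μ-λ) ≥ λ²/1.5
μ² - 9.7μ - 94.09/1.5 ≥ 0  →  μ² - 9.7μ - 62.72667 ≥ 0
Quadratic formula (positive root): μ = [λ + √(λ² + 4×62.72667)]/2
Discriminant: 94.09 + 4×62.72667 = 344.9967, √344.9967 = 18.57409
μ ≥ (9.7 + 18.57409)/2 = 14.1370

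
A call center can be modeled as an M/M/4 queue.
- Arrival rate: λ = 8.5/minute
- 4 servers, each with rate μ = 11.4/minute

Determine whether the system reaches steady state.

Stability requires ρ = λ/(cμ) < 1
ρ = 8.5/(4 × 11.4) = 8.5/45.60 = 0.1864
Since 0.1864 < 1, the system is STABLE.
The servers are busy 18.64% of the time.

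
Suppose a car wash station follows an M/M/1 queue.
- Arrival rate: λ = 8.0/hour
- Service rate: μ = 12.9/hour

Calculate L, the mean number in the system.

ρ = λ/μ = 8.0/12.9 = 0.6202
For M/M/1: L = λ/(μ-λ)
L = 8.0/(12.9-8.0) = 8.0/4.90
L = 1.6327 cars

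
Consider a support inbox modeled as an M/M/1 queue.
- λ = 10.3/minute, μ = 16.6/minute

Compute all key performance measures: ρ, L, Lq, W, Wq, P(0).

Step 1: ρ = λ/μ = 10.3/16.6 = 0.6205
Step 2: L = λ/(μ-λ) = 10.3/6.30 = 1.6349
Step 3: Lq = λ²/(μ(μ-λ)) = 106.09/(16.6×6.30) = 1.0144
Step 4: W = 1/(μ-λ) = 1/6.30 = 0.15873
Step 5: Wq = λ/(μ(μ-λ)) = 10.3/(16.6×6.30) = 0.09849
Step 6: P(0) = 1-ρ = 0.3795
Verify: L = λW = 10.3×0.15873 = 1.6349 ✔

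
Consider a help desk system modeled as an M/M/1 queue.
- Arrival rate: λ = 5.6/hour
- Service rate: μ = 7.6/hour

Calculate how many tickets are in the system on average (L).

ρ = λ/μ = 5.6/7.6 = 0.7368
For M/M/1: L = λ/(μ-λ)
L = 5.6/(7.6-5.6) = 5.6/2.00
L = 2.8000 tickets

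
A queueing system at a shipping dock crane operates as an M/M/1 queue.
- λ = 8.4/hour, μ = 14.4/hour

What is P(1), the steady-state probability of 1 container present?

ρ = λ/μ = 8.4/14.4 = 0.5833
P(n) = (1-ρ)ρⁿ
P(1) = (1-0.5833) × 0.5833^1
P(1) = 0.4167 × 0.5833
P(1) = 0.2431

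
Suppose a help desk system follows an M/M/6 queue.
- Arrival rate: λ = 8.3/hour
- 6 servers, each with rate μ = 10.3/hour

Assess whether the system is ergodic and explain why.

Stability requires ρ = λ/(cμ) < 1
ρ = 8.3/(6 × 10.3) = 8.3/61.80 = 0.1343
Since 0.1343 < 1, the system is STABLE.
The servers are busy 13.43% of the time.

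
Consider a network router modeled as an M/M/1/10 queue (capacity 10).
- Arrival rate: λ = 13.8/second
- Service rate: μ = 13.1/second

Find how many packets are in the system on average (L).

ρ = λ/μ = 13.8/13.1 = 1.053435
P₀ = (1-ρ)/(1-ρ^(K+1)) = (1-1.053435)/(1-1.053435^11) = -0.053435/-0.77290 = 0.06914
P_K = P₀×ρ^K = 0.06914 × 1.053435^10 = 0.06914 × 1.6830 = 0.1164
L = ρ[1 - (K+1)ρ^K + Kρ^(K+1)] / [(1-ρ)(1-ρ^(K+1))]
L = 1.053435 × (1 - 11×1.6829741 + 10×1.7729038) / ((1 - 1.053435) × (1 - 1.7729038)) = 5.5177 packets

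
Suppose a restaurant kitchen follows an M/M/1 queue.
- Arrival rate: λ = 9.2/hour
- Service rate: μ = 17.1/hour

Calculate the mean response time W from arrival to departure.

First, compute utilization: ρ = λ/μ = 9.2/17.1 = 0.5380
For M/M/1: W = 1/(μ-λ)
W = 1/(17.1-9.2) = 1/7.90
W = 0.1266 hours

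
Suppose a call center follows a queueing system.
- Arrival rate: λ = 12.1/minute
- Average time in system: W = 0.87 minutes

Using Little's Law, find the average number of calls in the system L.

Little's Law: L = λW
L = 12.1 × 0.87 = 10.5270 calls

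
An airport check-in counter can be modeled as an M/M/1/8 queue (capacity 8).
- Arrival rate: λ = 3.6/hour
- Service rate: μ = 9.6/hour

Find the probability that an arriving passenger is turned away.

ρ = λ/μ = 3.6/9.6 = 0.3750
P₀ = (1-ρ)/(1-ρ^(K+1)) = (1-0.3750)/(1-0.3750^9) = 0.6250/0.9999 = 0.6251
P_K = P₀×ρ^K = 0.6251 × 0.3750^8 = 0.6251 × 0.0003911 = 0.0002445
Blocking probability = 0.02445%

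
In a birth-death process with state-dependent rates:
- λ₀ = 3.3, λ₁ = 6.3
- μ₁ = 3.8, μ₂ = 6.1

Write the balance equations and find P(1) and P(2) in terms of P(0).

Balance equations:
State 0: λ₀P₀ = μ₁P₁ → P₁ = (λ₀/μ₁)P₀ = (3.3/3.8)P₀ = 0.8684P₀
State 1: P₂ = (λ₀λ₁)/(μ₁μ₂)P₀ = (3.3×6.3)/(3.8×6.1)P₀ = 0.8969P₀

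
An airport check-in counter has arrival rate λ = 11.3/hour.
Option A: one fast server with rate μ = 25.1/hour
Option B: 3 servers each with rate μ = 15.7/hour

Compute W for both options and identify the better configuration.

Option A: single server μ = 25.1 (M/M/1)
  ρ_A = 11.3/25.1 = 0.4502
  W_A = 1/(μ-λ) = 1/(25.1-11.3) = 1/13.80 = 0.07246

Option B: 3 servers μ = 15.7 (M/M/3)
  ρ_B = λ/(cμ) = 11.3/(3×15.7) = 0.2399
  Offered load a = λ/μ = cρ = 11.3/15.7 = 0.7197
  P₀ = [ Σₙ₌₀^2 aⁿ/n! + a^3/(3!(1-ρ)) ]⁻¹
  Σ = a^0/0! + a^1/1! + a^2/2! = 1.0000 + 0.71975 + 0.25902 = 1.9788
  a^3/(3!(1-ρ)) = 0.37285/(6 × 0.76008) = 0.08176
  P₀ = 1/(1.9788 + 0.08176) = 0.4853
  Lq = P₀·a^3·ρ / (3!(1-ρ)²) = 0.48531 × 0.37285 × 0.23992 / (6 × 0.57773) = 0.01252
  Wq_B = Lq/λ = 0.01252/11.3 = 0.001108
  W_B = Wq_B + 1/μ = 0.001108 + 0.06369 = 0.06480

Since W_B = 0.06480 < W_A = 0.07246, Option B (multiple servers) has the shorter time in system.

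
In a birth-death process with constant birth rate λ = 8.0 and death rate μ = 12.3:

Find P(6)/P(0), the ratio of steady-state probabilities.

For constant rates: P(n)/P(0) = (λ/μ)^n
P(6)/P(0) = (8.0/12.3)^6 = 0.6504^6 = 0.07570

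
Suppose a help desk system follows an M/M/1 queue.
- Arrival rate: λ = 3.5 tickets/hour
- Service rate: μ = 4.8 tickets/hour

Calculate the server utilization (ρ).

Server utilization: ρ = λ/μ
ρ = 3.5/4.8 = 0.7292
The server is busy 72.92% of the time.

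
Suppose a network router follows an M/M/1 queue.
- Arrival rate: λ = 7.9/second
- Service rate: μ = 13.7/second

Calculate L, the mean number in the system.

ρ = λ/μ = 7.9/13.7 = 0.5766
For M/M/1: L = λ/(μ-λ)
L = 7.9/(13.7-7.9) = 7.9/5.80
L = 1.3621 packets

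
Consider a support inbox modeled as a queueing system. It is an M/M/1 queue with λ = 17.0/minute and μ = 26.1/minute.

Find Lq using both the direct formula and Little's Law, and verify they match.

Method 1 (direct): Lq = λ²/(μ(μ-λ)) = 289.00/(26.1 × 9.10) = 1.2168

Method 2 (Little's Law):
W = 1/(μ-λ) = 1/9.10 = 0.10989
Wq = W - 1/μ = 0.10989 - 0.038314 = 0.071576
Lq = λWq = 17.0 × 0.071576 = 1.2168 ✔ (matches Method 1)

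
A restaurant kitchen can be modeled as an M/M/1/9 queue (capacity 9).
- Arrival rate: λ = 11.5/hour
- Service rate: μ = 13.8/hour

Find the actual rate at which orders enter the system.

ρ = λ/μ = 11.5/13.8 = 0.833333
P₀ = (1-ρ)/(1-ρ^(K+1)) = (1-0.833333)/(1-0.833333^10) = 0.1667/0.8385 = 0.1988
P_K = P₀×ρ^K = 0.19877 × 0.833333^9 = 0.19877 × 0.19381 = 0.03852
λ_eff = λ(1-P_K) = 11.5 × (1 - 0.03852) = 11.5 × 0.96148 = 11.0570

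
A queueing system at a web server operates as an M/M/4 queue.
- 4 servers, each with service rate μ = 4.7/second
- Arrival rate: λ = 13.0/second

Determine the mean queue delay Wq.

Traffic intensity: ρ = λ/(cμ) = 13.0/(4×4.7) = 0.6915
Since ρ = 0.6915 < 1, system is stable.
Offered load a = λ/μ = cρ = 13.0/4.7 = 2.7660
P₀ = [ Σₙ₌₀^3 aⁿ/n! + a^4/(4!(1-ρ)) ]⁻¹
Σ = a^0/0! + a^1/1! + a^2/2! + a^3/3! = 1.0000 + 2.7660 + 3.8253 + 3.5268 = 11.1181
a^4/(4!(1-ρ)) = 58.5305/(24 × 0.30851) = 7.9050
P₀ = 1/(11.1181 + 7.9050) = 0.05257
Lq = P₀·a^4·ρ / (4!(1-ρ)²) = 0.05257 × 58.5305 × 0.6915 / (24 × 0.09518) = 0.9314
Wq = Lq/λ = 0.9314/13.0 = 0.07165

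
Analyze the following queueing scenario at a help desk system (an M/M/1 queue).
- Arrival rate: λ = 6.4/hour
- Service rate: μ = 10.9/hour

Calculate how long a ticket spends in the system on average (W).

First, compute utilization: ρ = λ/μ = 6.4/10.9 = 0.5872
For M/M/1: W = 1/(μ-λ)
W = 1/(10.9-6.4) = 1/4.50
W = 0.2222 hours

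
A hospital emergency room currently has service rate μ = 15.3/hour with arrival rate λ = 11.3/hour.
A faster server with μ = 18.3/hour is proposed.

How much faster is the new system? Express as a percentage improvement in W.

System 1: ρ₁ = 11.3/15.3 = 0.7386, W₁ = 1/(15.3-11.3) = 0.25000
System 2: ρ₂ = 11.3/18.3 = 0.6175, W₂ = 1/(18.3-11.3) = 0.14286
Improvement: (W₁-W₂)/W₁ = (0.25000-0.14286)/0.25000 = 42.86%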